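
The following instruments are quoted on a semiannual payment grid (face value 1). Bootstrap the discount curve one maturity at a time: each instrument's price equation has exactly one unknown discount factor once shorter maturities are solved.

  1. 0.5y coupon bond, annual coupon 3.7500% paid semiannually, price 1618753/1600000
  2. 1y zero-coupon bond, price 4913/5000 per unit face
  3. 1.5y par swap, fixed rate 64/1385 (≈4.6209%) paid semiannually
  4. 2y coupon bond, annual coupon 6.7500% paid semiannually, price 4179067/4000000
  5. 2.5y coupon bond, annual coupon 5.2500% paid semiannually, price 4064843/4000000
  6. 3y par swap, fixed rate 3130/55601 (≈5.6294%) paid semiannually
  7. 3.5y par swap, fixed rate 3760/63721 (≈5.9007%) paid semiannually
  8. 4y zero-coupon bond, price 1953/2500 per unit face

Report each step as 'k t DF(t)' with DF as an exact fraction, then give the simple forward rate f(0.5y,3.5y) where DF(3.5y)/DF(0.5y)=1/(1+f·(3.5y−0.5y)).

step 1 [0.5y] bond c/2=3/160: DF=(1618753/1600000 − 3/160·(0))/(1+3/160) = 9931/10000 ≈ 0.993100
step 2 [1y] zero: DF = P = 4913/5000 ≈ 0.982600
step 3 [1.5y] swap r/2=32/1385: DF=(1 − 32/1385·(0.993100+0.982600))/(1+32/1385) = 583/625 ≈ 0.932800
step 4 [2y] bond c/2=27/800: DF=(4179067/4000000 − 27/800·(0.993100+0.982600+0.932800))/(1+27/800) = 9157/10000 ≈ 0.915700
step 5 [2.5y] bond c/2=21/800: DF=(4064843/4000000 − 21/800·(0.993100+0.982600+0.932800+0.915700))/(1+21/800) = 2231/2500 ≈ 0.892400
step 6 [3y] swap r/2=1565/55601: DF=(1 − 1565/55601·(0.993100+0.982600+0.932800+0.915700+0.892400))/(1+1565/55601) = 1687/2000 ≈ 0.843500
step 7 [3.5y] swap r/2=1880/63721: DF=(1 − 1880/63721·(0.993100+0.982600+0.932800+0.915700+0.892400+0.843500))/(1+1880/63721) = 203/250 ≈ 0.812000
step 8 [4y] zero: DF = P = 1953/2500 ≈ 0.781200

1 1/2 9931/10000
2 1 4913/5000
3 3/2 583/625
4 2 9157/10000
5 5/2 2231/2500
6 3 1687/2000
7 7/2 203/250
8 4 1953/2500
f(0.5y,3.5y) = ((9931/10000)/(203/250) − 1)/(3) = 1811/24360 ≈ 7.4343%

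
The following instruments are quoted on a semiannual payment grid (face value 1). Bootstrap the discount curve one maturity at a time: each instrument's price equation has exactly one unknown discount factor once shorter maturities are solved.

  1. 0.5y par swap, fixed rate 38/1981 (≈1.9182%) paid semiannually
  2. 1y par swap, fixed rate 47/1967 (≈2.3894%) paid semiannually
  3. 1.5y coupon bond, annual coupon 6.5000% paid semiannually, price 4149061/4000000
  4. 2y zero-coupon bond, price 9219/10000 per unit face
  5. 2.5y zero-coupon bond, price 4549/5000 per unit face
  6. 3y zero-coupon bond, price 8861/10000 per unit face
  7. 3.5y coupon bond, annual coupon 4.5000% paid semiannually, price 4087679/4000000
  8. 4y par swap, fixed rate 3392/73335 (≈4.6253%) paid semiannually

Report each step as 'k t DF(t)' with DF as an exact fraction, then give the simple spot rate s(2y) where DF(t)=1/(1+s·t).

1 1/2 1981/2000
2 1 1953/2000
3 3/2 9427/10000
4 2 9219/10000
5 5/2 4549/5000
6 3 8861/10000
7 7/2 2189/2500
8 4 519/625
s(2y) = (1/(9219/10000) − 1)/(2) = 781/18438 ≈ 4.2358%

step 1 [0.5y] swap r/2=19/1981: DF=(1 − 19/1981·(0))/(1+19/1981) = 1981/2000 ≈ 0.990500
step 2 [1y] swap r/2=47/3934: DF=(1 − 47/3934·(0.990500))/(1+47/3934) = 1953/2000 ≈ 0.976500
step 3 [1.5y] bond c/2=13/400: DF=(4149061/4000000 − 13/400·(0.990500+0.976500))/(1+13/400) = 9427/10000 ≈ 0.942700
step 4 [2y] zero: DF = P = 9219/10000 ≈ 0.921900
step 5 [2.5y] zero: DF = P = 4549/5000 ≈ 0.909800
step 6 [3y] zero: DF = P = 8861/10000 ≈ 0.886100
step 7 [3.5y] bond c/2=9/400: DF=(4087679/4000000 − 9/400·(0.990500+0.976500+0.942700+0.921900+0.909800+0.886100))/(1+9/400) = 2189/2500 ≈ 0.875600
step 8 [4y] swap r/2=1696/73335: DF=(1 − 1696/73335·(0.990500+0.976500+0.942700+0.921900+0.909800+0.886100+0.875600))/(1+1696/73335) = 519/625 ≈ 0.830400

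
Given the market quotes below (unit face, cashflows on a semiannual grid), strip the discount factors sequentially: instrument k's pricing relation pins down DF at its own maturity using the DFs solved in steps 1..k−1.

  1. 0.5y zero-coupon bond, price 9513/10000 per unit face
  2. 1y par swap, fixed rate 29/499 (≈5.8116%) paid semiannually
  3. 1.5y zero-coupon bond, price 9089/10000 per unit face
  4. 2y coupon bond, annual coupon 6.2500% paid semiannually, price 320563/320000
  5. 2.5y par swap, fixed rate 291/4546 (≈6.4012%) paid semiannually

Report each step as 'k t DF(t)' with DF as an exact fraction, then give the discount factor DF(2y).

1 1/2 9513/10000
2 1 9449/10000
3 3/2 9089/10000
4 2 554/625
5 5/2 1709/2000
DF(2y) = 554/625 ≈ 0.886400

step 1 [0.5y] zero: DF = P = 9513/10000 ≈ 0.951300
step 2 [1y] swap r/2=29/998: DF=(1 − 29/998·(0.951300))/(1+29/998) = 9449/10000 ≈ 0.944900
step 3 [1.5y] zero: DF = P = 9089/10000 ≈ 0.908900
step 4 [2y] bond c/2=1/32: DF=(320563/320000 − 1/32·(0.951300+0.944900+0.908900))/(1+1/32) = 554/625 ≈ 0.886400
step 5 [2.5y] swap r/2=291/9092: DF=(1 − 291/9092·(0.951300+0.944900+0.908900+0.886400))/(1+291/9092) = 1709/2000 ≈ 0.854500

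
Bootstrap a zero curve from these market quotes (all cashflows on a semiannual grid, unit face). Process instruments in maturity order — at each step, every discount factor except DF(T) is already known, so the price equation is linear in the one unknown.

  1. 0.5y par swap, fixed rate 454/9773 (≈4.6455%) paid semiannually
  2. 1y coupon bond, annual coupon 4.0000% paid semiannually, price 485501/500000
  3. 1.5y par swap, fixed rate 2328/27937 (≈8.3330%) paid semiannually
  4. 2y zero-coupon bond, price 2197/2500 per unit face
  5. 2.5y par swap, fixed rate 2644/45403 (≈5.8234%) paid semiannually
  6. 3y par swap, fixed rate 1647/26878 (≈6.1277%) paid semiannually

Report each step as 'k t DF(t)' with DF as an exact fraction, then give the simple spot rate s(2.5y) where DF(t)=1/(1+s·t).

1 1/2 9773/10000
2 1 583/625
3 3/2 2209/2500
4 2 2197/2500
5 5/2 4339/5000
6 3 8353/10000
s(2.5y) = (1/(4339/5000) − 1)/(5/2) = 1322/21695 ≈ 6.0936%

step 1 [0.5y] swap r/2=227/9773: DF=(1 − 227/9773·(0))/(1+227/9773) = 9773/10000 ≈ 0.977300
step 2 [1y] bond c/2=1/50: DF=(485501/500000 − 1/50·(0.977300))/(1+1/50) = 583/625 ≈ 0.932800
step 3 [1.5y] swap r/2=1164/27937: DF=(1 − 1164/27937·(0.977300+0.932800))/(1+1164/27937) = 2209/2500 ≈ 0.883600
step 4 [2y] zero: DF = P = 2197/2500 ≈ 0.878800
step 5 [2.5y] swap r/2=1322/45403: DF=(1 − 1322/45403·(0.977300+0.932800+0.883600+0.878800))/(1+1322/45403) = 4339/5000 ≈ 0.867800
step 6 [3y] swap r/2=1647/53756: DF=(1 − 1647/53756·(0.977300+0.932800+0.883600+0.878800+0.867800))/(1+1647/53756) = 8353/10000 ≈ 0.835300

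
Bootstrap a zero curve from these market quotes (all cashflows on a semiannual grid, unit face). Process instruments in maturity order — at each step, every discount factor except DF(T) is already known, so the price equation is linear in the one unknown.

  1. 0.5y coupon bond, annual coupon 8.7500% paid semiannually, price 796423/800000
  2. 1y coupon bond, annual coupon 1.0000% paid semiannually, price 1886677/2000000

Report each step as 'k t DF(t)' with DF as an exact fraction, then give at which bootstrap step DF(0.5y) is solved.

1 1/2 4769/5000
2 1 9339/10000
DF(0.5y) is solved at step 1

step 1 [0.5y] bond c/2=7/160: DF=(796423/800000 − 7/160·(0))/(1+7/160) = 4769/5000 ≈ 0.953800
step 2 [1y] bond c/2=1/200: DF=(1886677/2000000 − 1/200·(0.953800))/(1+1/200) = 9339/10000 ≈ 0.933900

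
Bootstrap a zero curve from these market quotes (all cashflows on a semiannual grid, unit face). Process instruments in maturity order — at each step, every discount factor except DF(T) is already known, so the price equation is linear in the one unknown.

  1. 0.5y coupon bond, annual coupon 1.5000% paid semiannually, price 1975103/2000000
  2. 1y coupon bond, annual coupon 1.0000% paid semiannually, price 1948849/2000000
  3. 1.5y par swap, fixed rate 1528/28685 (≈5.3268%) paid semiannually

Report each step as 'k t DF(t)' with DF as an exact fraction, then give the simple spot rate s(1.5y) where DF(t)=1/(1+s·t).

step 1 [0.5y] bond c/2=3/400: DF=(1975103/2000000 − 3/400·(0))/(1+3/400) = 4901/5000 ≈ 0.980200
step 2 [1y] bond c/2=1/200: DF=(1948849/2000000 − 1/200·(0.980200))/(1+1/200) = 9647/10000 ≈ 0.964700
step 3 [1.5y] swap r/2=764/28685: DF=(1 − 764/28685·(0.980200+0.964700))/(1+764/28685) = 2309/2500 ≈ 0.923600

1 1/2 4901/5000
2 1 9647/10000
3 3/2 2309/2500
s(1.5y) = (1/(2309/2500) − 1)/(3/2) = 382/6927 ≈ 5.5147%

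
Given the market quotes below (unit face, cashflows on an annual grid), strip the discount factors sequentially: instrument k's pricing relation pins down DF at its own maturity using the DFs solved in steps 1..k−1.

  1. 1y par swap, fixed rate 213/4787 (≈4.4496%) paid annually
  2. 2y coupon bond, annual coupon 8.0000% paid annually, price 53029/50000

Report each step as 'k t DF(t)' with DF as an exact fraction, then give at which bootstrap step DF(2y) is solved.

1 1 4787/5000
2 2 9111/10000
DF(2y) is solved at step 2

step 1 [1y] swap r/1=213/4787: DF=(1 − 213/4787·(0))/(1+213/4787) = 4787/5000 ≈ 0.957400
step 2 [2y] bond c/1=2/25: DF=(53029/50000 − 2/25·(0.957400))/(1+2/25) = 9111/10000 ≈ 0.911100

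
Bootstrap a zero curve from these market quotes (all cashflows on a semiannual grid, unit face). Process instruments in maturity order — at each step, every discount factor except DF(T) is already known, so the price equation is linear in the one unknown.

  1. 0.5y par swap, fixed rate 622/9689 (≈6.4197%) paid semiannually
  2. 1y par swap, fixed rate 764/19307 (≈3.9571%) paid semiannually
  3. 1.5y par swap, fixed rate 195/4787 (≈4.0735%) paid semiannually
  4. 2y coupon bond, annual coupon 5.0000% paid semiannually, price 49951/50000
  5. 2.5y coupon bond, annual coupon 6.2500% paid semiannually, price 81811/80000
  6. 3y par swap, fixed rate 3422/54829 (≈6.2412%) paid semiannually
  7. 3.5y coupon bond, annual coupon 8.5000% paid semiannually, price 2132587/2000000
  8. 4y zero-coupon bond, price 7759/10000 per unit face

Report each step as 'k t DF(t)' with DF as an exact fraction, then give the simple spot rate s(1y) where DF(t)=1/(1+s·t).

1 1/2 9689/10000
2 1 4809/5000
3 3/2 1883/2000
4 2 4523/5000
5 5/2 2193/2500
6 3 8289/10000
7 7/2 7993/10000
8 4 7759/10000
s(1y) = (1/(4809/5000) − 1)/(1) = 191/4809 ≈ 3.9717%

step 1 [0.5y] swap r/2=311/9689: DF=(1 − 311/9689·(0))/(1+311/9689) = 9689/10000 ≈ 0.968900
step 2 [1y] swap r/2=382/19307: DF=(1 − 382/19307·(0.968900))/(1+382/19307) = 4809/5000 ≈ 0.961800
step 3 [1.5y] swap r/2=195/9574: DF=(1 − 195/9574·(0.968900+0.961800))/(1+195/9574) = 1883/2000 ≈ 0.941500
step 4 [2y] bond c/2=1/40: DF=(49951/50000 − 1/40·(0.968900+0.961800+0.941500))/(1+1/40) = 4523/5000 ≈ 0.904600
step 5 [2.5y] bond c/2=1/32: DF=(81811/80000 − 1/32·(0.968900+0.961800+0.941500+0.904600))/(1+1/32) = 2193/2500 ≈ 0.877200
step 6 [3y] swap r/2=1711/54829: DF=(1 − 1711/54829·(0.968900+0.961800+0.941500+0.904600+0.877200))/(1+1711/54829) = 8289/10000 ≈ 0.828900
step 7 [3.5y] bond c/2=17/400: DF=(2132587/2000000 − 17/400·(0.968900+0.961800+0.941500+0.904600+0.877200+0.828900))/(1+17/400) = 7993/10000 ≈ 0.799300
step 8 [4y] zero: DF = P = 7759/10000 ≈ 0.775900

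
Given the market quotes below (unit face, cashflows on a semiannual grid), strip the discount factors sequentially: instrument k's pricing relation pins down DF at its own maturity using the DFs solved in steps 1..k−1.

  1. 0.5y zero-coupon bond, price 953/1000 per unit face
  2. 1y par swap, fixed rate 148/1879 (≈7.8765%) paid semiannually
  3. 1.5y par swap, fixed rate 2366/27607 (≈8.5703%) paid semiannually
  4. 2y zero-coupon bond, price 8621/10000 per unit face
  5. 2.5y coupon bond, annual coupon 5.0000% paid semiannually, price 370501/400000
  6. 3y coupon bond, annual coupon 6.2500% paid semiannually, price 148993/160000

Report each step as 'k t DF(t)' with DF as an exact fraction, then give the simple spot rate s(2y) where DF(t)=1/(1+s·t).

step 1 [0.5y] zero: DF = P = 953/1000 ≈ 0.953000
step 2 [1y] swap r/2=74/1879: DF=(1 − 74/1879·(0.953000))/(1+74/1879) = 463/500 ≈ 0.926000
step 3 [1.5y] swap r/2=1183/27607: DF=(1 − 1183/27607·(0.953000+0.926000))/(1+1183/27607) = 8817/10000 ≈ 0.881700
step 4 [2y] zero: DF = P = 8621/10000 ≈ 0.862100
step 5 [2.5y] bond c/2=1/40: DF=(370501/400000 − 1/40·(0.953000+0.926000+0.881700+0.862100))/(1+1/40) = 8153/10000 ≈ 0.815300
step 6 [3y] bond c/2=1/32: DF=(148993/160000 − 1/32·(0.953000+0.926000+0.881700+0.862100+0.815300))/(1+1/32) = 1537/2000 ≈ 0.768500

1 1/2 953/1000
2 1 463/500
3 3/2 8817/10000
4 2 8621/10000
5 5/2 8153/10000
6 3 1537/2000
s(2y) = (1/(8621/10000) − 1)/(2) = 1379/17242 ≈ 7.9979%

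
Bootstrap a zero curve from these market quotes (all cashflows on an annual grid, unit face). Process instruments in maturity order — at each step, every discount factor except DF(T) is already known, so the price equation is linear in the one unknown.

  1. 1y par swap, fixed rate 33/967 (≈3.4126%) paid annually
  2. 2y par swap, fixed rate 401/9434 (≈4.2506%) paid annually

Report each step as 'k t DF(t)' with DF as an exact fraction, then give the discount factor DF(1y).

step 1 [1y] swap r/1=33/967: DF=(1 − 33/967·(0))/(1+33/967) = 967/1000 ≈ 0.967000
step 2 [2y] swap r/1=401/9434: DF=(1 − 401/9434·(0.967000))/(1+401/9434) = 4599/5000 ≈ 0.919800

1 1 967/1000
2 2 4599/5000
DF(1y) = 967/1000 ≈ 0.967000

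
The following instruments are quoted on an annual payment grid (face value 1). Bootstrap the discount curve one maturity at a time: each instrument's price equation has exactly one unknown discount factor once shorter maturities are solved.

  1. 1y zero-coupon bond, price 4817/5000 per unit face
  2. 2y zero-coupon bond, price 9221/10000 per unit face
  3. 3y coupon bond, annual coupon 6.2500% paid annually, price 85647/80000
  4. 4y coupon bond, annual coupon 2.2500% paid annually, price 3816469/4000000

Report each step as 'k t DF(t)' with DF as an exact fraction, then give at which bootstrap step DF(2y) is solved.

step 1 [1y] zero: DF = P = 4817/5000 ≈ 0.963400
step 2 [2y] zero: DF = P = 9221/10000 ≈ 0.922100
step 3 [3y] bond c/1=1/16: DF=(85647/80000 − 1/16·(0.963400+0.922100))/(1+1/16) = 8967/10000 ≈ 0.896700
step 4 [4y] bond c/1=9/400: DF=(3816469/4000000 − 9/400·(0.963400+0.922100+0.896700))/(1+9/400) = 8719/10000 ≈ 0.871900

1 1 4817/5000
2 2 9221/10000
3 3 8967/10000
4 4 8719/10000
DF(2y) is solved at step 2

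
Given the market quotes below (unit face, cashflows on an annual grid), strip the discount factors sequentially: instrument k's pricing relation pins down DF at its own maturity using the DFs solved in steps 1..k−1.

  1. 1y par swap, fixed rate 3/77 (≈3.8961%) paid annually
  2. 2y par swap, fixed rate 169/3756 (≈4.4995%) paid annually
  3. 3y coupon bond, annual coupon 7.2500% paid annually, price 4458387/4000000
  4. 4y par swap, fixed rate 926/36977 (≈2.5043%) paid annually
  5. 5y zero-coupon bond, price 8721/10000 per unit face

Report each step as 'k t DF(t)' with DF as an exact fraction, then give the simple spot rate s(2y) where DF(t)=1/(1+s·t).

step 1 [1y] swap r/1=3/77: DF=(1 − 3/77·(0))/(1+3/77) = 77/80 ≈ 0.962500
step 2 [2y] swap r/1=169/3756: DF=(1 − 169/3756·(0.962500))/(1+169/3756) = 1831/2000 ≈ 0.915500
step 3 [3y] bond c/1=29/400: DF=(4458387/4000000 − 29/400·(0.962500+0.915500))/(1+29/400) = 9123/10000 ≈ 0.912300
step 4 [4y] swap r/1=926/36977: DF=(1 − 926/36977·(0.962500+0.915500+0.912300))/(1+926/36977) = 4537/5000 ≈ 0.907400
step 5 [5y] zero: DF = P = 8721/10000 ≈ 0.872100

1 1 77/80
2 2 1831/2000
3 3 9123/10000
4 4 4537/5000
5 5 8721/10000
s(2y) = (1/(1831/2000) − 1)/(2) = 169/3662 ≈ 4.6150%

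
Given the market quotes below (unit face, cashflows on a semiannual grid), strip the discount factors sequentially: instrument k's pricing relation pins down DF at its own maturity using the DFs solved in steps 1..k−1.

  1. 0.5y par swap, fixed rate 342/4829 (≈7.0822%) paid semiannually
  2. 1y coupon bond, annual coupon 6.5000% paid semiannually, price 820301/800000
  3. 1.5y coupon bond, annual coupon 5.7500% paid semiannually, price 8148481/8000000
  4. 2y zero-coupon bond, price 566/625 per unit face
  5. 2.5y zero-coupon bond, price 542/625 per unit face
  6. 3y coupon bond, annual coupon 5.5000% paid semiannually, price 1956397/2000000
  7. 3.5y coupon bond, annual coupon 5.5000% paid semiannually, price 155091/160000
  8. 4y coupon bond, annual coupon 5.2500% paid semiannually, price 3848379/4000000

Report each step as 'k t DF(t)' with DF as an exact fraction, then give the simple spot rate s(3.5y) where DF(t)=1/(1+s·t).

1 1/2 4829/5000
2 1 9627/10000
3 3/2 4681/5000
4 2 566/625
5 5/2 542/625
6 3 8279/10000
7 7/2 7971/10000
8 4 7773/10000
s(3.5y) = (1/(7971/10000) − 1)/(7/2) = 4058/55797 ≈ 7.2728%

step 1 [0.5y] swap r/2=171/4829: DF=(1 − 171/4829·(0))/(1+171/4829) = 4829/5000 ≈ 0.965800
step 2 [1y] bond c/2=13/400: DF=(820301/800000 − 13/400·(0.965800))/(1+13/400) = 9627/10000 ≈ 0.962700
step 3 [1.5y] bond c/2=23/800: DF=(8148481/8000000 − 23/800·(0.965800+0.962700))/(1+23/800) = 4681/5000 ≈ 0.936200
step 4 [2y] zero: DF = P = 566/625 ≈ 0.905600
step 5 [2.5y] zero: DF = P = 542/625 ≈ 0.867200
step 6 [3y] bond c/2=11/400: DF=(1956397/2000000 − 11/400·(0.965800+0.962700+0.936200+0.905600+0.867200))/(1+11/400) = 8279/10000 ≈ 0.827900
step 7 [3.5y] bond c/2=11/400: DF=(155091/160000 − 11/400·(0.965800+0.962700+0.936200+0.905600+0.867200+0.827900))/(1+11/400) = 7971/10000 ≈ 0.797100
step 8 [4y] bond c/2=21/800: DF=(3848379/4000000 − 21/800·(0.965800+0.962700+0.936200+0.905600+0.867200+0.827900+0.797100))/(1+21/800) = 7773/10000 ≈ 0.777300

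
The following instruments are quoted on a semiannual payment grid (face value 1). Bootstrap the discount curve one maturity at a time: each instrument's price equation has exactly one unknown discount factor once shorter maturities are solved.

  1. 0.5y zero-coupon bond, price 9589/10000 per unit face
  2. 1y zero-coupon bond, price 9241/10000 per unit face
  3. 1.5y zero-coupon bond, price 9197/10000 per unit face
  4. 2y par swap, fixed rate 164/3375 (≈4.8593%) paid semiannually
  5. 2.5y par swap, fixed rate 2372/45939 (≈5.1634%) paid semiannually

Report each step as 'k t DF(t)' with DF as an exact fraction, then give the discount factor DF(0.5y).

1 1/2 9589/10000
2 1 9241/10000
3 3/2 9197/10000
4 2 4549/5000
5 5/2 4407/5000
DF(0.5y) = 9589/10000 ≈ 0.958900

step 1 [0.5y] zero: DF = P = 9589/10000 ≈ 0.958900
step 2 [1y] zero: DF = P = 9241/10000 ≈ 0.924100
step 3 [1.5y] zero: DF = P = 9197/10000 ≈ 0.919700
step 4 [2y] swap r/2=82/3375: DF=(1 − 82/3375·(0.958900+0.924100+0.919700))/(1+82/3375) = 4549/5000 ≈ 0.909800
step 5 [2.5y] swap r/2=1186/45939: DF=(1 − 1186/45939·(0.958900+0.924100+0.919700+0.909800))/(1+1186/45939) = 4407/5000 ≈ 0.881400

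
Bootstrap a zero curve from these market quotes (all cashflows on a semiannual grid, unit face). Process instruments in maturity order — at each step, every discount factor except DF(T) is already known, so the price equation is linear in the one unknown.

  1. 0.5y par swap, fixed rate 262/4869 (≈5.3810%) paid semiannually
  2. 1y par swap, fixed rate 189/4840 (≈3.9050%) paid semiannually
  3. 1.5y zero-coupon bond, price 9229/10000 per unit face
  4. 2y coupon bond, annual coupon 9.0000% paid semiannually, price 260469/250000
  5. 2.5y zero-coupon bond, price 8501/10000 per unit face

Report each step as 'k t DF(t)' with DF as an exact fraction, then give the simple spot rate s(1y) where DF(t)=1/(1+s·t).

step 1 [0.5y] swap r/2=131/4869: DF=(1 − 131/4869·(0))/(1+131/4869) = 4869/5000 ≈ 0.973800
step 2 [1y] swap r/2=189/9680: DF=(1 − 189/9680·(0.973800))/(1+189/9680) = 4811/5000 ≈ 0.962200
step 3 [1.5y] zero: DF = P = 9229/10000 ≈ 0.922900
step 4 [2y] bond c/2=9/200: DF=(260469/250000 − 9/200·(0.973800+0.962200+0.922900))/(1+9/200) = 8739/10000 ≈ 0.873900
step 5 [2.5y] zero: DF = P = 8501/10000 ≈ 0.850100

1 1/2 4869/5000
2 1 4811/5000
3 3/2 9229/10000
4 2 8739/10000
5 5/2 8501/10000
s(1y) = (1/(4811/5000) − 1)/(1) = 189/4811 ≈ 3.9285%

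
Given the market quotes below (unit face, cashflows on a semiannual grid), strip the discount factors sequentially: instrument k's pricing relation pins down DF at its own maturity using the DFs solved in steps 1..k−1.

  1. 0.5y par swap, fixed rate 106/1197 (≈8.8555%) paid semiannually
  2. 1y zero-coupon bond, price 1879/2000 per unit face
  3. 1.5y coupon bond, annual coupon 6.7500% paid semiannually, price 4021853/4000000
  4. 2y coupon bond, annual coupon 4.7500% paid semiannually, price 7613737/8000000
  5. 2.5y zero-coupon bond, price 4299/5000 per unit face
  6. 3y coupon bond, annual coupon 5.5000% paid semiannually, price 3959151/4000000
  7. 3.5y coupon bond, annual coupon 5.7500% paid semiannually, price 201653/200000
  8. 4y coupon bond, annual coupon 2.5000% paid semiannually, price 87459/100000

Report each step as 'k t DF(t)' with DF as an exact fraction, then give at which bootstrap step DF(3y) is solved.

1 1/2 1197/1250
2 1 1879/2000
3 3/2 9107/10000
4 2 1729/2000
5 5/2 4299/5000
6 3 421/500
7 7/2 8299/10000
8 4 492/625
DF(3y) is solved at step 6

step 1 [0.5y] swap r/2=53/1197: DF=(1 − 53/1197·(0))/(1+53/1197) = 1197/1250 ≈ 0.957600
step 2 [1y] zero: DF = P = 1879/2000 ≈ 0.939500
step 3 [1.5y] bond c/2=27/800: DF=(4021853/4000000 − 27/800·(0.957600+0.939500))/(1+27/800) = 9107/10000 ≈ 0.910700
step 4 [2y] bond c/2=19/800: DF=(7613737/8000000 − 19/800·(0.957600+0.939500+0.910700))/(1+19/800) = 1729/2000 ≈ 0.864500
step 5 [2.5y] zero: DF = P = 4299/5000 ≈ 0.859800
step 6 [3y] bond c/2=11/400: DF=(3959151/4000000 − 11/400·(0.957600+0.939500+0.910700+0.864500+0.859800))/(1+11/400) = 421/500 ≈ 0.842000
step 7 [3.5y] bond c/2=23/800: DF=(201653/200000 − 23/800·(0.957600+0.939500+0.910700+0.864500+0.859800+0.842000))/(1+23/800) = 8299/10000 ≈ 0.829900
step 8 [4y] bond c/2=1/80: DF=(87459/100000 − 1/80·(0.957600+0.939500+0.910700+0.864500+0.859800+0.842000+0.829900))/(1+1/80) = 492/625 ≈ 0.787200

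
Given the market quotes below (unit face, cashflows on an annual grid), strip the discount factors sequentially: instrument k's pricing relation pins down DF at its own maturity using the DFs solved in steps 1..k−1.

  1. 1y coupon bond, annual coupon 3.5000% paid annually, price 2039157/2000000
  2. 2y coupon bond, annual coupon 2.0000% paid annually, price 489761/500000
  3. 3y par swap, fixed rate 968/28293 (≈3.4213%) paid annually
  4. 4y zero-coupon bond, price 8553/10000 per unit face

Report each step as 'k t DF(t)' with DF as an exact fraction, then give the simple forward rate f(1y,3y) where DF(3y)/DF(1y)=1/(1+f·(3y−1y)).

step 1 [1y] bond c/1=7/200: DF=(2039157/2000000 − 7/200·(0))/(1+7/200) = 9851/10000 ≈ 0.985100
step 2 [2y] bond c/1=1/50: DF=(489761/500000 − 1/50·(0.985100))/(1+1/50) = 941/1000 ≈ 0.941000
step 3 [3y] swap r/1=968/28293: DF=(1 − 968/28293·(0.985100+0.941000))/(1+968/28293) = 1129/1250 ≈ 0.903200
step 4 [4y] zero: DF = P = 8553/10000 ≈ 0.855300

1 1 9851/10000
2 2 941/1000
3 3 1129/1250
4 4 8553/10000
f(1y,3y) = ((9851/10000)/(1129/1250) − 1)/(2) = 819/18064 ≈ 4.5339%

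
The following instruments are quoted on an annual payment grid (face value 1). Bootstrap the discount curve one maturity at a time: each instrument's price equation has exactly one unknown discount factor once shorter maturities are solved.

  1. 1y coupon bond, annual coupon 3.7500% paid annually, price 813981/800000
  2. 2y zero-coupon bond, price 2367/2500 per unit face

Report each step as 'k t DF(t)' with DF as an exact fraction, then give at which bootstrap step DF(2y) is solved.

step 1 [1y] bond c/1=3/80: DF=(813981/800000 − 3/80·(0))/(1+3/80) = 9807/10000 ≈ 0.980700
step 2 [2y] zero: DF = P = 2367/2500 ≈ 0.946800

1 1 9807/10000
2 2 2367/2500
DF(2y) is solved at step 2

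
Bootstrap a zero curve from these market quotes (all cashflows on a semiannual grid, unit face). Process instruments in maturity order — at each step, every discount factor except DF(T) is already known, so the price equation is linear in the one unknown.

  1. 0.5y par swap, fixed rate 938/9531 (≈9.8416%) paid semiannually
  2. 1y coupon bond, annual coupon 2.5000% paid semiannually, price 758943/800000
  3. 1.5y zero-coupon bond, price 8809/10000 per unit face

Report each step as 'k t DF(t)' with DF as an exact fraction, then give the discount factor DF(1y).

1 1/2 9531/10000
2 1 2313/2500
3 3/2 8809/10000
DF(1y) = 2313/2500 ≈ 0.925200

step 1 [0.5y] swap r/2=469/9531: DF=(1 − 469/9531·(0))/(1+469/9531) = 9531/10000 ≈ 0.953100
step 2 [1y] bond c/2=1/80: DF=(758943/800000 − 1/80·(0.953100))/(1+1/80) = 2313/2500 ≈ 0.925200
step 3 [1.5y] zero: DF = P = 8809/10000 ≈ 0.880900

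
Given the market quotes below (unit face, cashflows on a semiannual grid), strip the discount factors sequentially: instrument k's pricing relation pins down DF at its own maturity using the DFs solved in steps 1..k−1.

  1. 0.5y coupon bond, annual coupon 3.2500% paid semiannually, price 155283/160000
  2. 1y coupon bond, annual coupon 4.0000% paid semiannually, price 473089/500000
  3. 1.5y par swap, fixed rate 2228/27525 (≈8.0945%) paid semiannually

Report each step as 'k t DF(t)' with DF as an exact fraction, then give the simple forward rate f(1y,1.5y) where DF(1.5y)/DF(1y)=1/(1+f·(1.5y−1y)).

1 1/2 191/200
2 1 9089/10000
3 3/2 4443/5000
f(1y,1.5y) = ((9089/10000)/(4443/5000) − 1)/(1/2) = 203/4443 ≈ 4.5690%

step 1 [0.5y] bond c/2=13/800: DF=(155283/160000 − 13/800·(0))/(1+13/800) = 191/200 ≈ 0.955000
step 2 [1y] bond c/2=1/50: DF=(473089/500000 − 1/50·(0.955000))/(1+1/50) = 9089/10000 ≈ 0.908900
step 3 [1.5y] swap r/2=1114/27525: DF=(1 − 1114/27525·(0.955000+0.908900))/(1+1114/27525) = 4443/5000 ≈ 0.888600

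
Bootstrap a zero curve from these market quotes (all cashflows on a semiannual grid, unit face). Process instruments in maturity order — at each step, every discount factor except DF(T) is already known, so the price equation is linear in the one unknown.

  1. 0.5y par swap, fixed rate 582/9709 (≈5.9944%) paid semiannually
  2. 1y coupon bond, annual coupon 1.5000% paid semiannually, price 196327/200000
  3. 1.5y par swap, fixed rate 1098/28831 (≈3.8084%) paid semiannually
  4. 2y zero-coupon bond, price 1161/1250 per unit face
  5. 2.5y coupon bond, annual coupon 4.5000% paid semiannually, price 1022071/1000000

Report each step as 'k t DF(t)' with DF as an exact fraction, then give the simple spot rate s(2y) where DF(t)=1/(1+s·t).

step 1 [0.5y] swap r/2=291/9709: DF=(1 − 291/9709·(0))/(1+291/9709) = 9709/10000 ≈ 0.970900
step 2 [1y] bond c/2=3/400: DF=(196327/200000 − 3/400·(0.970900))/(1+3/400) = 9671/10000 ≈ 0.967100
step 3 [1.5y] swap r/2=549/28831: DF=(1 − 549/28831·(0.970900+0.967100))/(1+549/28831) = 9451/10000 ≈ 0.945100
step 4 [2y] zero: DF = P = 1161/1250 ≈ 0.928800
step 5 [2.5y] bond c/2=9/400: DF=(1022071/1000000 − 9/400·(0.970900+0.967100+0.945100+0.928800))/(1+9/400) = 9157/10000 ≈ 0.915700

1 1/2 9709/10000
2 1 9671/10000
3 3/2 9451/10000
4 2 1161/1250
5 5/2 9157/10000
s(2y) = (1/(1161/1250) − 1)/(2) = 89/2322 ≈ 3.8329%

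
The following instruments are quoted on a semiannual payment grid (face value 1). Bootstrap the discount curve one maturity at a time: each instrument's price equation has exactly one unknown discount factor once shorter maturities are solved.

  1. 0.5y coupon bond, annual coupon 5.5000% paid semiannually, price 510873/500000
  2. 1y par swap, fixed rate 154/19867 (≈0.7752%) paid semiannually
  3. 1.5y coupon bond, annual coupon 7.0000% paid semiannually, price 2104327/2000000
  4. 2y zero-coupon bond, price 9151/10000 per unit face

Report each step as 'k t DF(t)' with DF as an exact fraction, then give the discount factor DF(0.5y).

1 1/2 1243/1250
2 1 9923/10000
3 3/2 4747/5000
4 2 9151/10000
DF(0.5y) = 1243/1250 ≈ 0.994400

step 1 [0.5y] bond c/2=11/400: DF=(510873/500000 − 11/400·(0))/(1+11/400) = 1243/1250 ≈ 0.994400
step 2 [1y] swap r/2=77/19867: DF=(1 − 77/19867·(0.994400))/(1+77/19867) = 9923/10000 ≈ 0.992300
step 3 [1.5y] bond c/2=7/200: DF=(2104327/2000000 − 7/200·(0.994400+0.992300))/(1+7/200) = 4747/5000 ≈ 0.949400
step 4 [2y] zero: DF = P = 9151/10000 ≈ 0.915100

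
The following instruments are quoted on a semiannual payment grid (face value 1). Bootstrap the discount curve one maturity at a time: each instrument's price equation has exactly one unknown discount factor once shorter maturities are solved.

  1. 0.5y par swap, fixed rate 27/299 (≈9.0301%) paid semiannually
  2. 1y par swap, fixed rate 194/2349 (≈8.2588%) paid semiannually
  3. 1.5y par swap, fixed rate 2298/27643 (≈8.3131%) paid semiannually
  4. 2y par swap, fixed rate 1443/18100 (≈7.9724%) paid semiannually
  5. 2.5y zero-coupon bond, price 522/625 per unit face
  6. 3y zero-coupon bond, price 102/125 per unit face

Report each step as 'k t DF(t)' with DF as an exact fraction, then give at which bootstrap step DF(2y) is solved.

1 1/2 598/625
2 1 1153/1250
3 3/2 8851/10000
4 2 8557/10000
5 5/2 522/625
6 3 102/125
DF(2y) is solved at step 4

step 1 [0.5y] swap r/2=27/598: DF=(1 − 27/598·(0))/(1+27/598) = 598/625 ≈ 0.956800
step 2 [1y] swap r/2=97/2349: DF=(1 − 97/2349·(0.956800))/(1+97/2349) = 1153/1250 ≈ 0.922400
step 3 [1.5y] swap r/2=1149/27643: DF=(1 − 1149/27643·(0.956800+0.922400))/(1+1149/27643) = 8851/10000 ≈ 0.885100
step 4 [2y] swap r/2=1443/36200: DF=(1 − 1443/36200·(0.956800+0.922400+0.885100))/(1+1443/36200) = 8557/10000 ≈ 0.855700
step 5 [2.5y] zero: DF = P = 522/625 ≈ 0.835200
step 6 [3y] zero: DF = P = 102/125 ≈ 0.816000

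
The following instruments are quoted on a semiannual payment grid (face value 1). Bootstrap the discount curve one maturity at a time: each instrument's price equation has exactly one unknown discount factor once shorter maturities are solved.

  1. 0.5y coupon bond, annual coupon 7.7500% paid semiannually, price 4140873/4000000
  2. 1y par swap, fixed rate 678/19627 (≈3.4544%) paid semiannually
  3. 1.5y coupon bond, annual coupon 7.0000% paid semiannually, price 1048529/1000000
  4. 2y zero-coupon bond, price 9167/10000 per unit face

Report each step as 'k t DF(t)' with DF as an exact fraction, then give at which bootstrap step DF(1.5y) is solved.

1 1/2 4983/5000
2 1 9661/10000
3 3/2 9467/10000
4 2 9167/10000
DF(1.5y) is solved at step 3

step 1 [0.5y] bond c/2=31/800: DF=(4140873/4000000 − 31/800·(0))/(1+31/800) = 4983/5000 ≈ 0.996600
step 2 [1y] swap r/2=339/19627: DF=(1 − 339/19627·(0.996600))/(1+339/19627) = 9661/10000 ≈ 0.966100
step 3 [1.5y] bond c/2=7/200: DF=(1048529/1000000 − 7/200·(0.996600+0.966100))/(1+7/200) = 9467/10000 ≈ 0.946700
step 4 [2y] zero: DF = P = 9167/10000 ≈ 0.916700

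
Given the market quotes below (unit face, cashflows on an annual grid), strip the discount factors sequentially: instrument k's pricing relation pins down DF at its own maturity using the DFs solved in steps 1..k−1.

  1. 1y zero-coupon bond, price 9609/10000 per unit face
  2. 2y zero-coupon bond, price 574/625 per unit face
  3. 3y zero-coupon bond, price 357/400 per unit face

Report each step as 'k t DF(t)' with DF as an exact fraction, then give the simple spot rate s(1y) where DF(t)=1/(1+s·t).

1 1 9609/10000
2 2 574/625
3 3 357/400
s(1y) = (1/(9609/10000) − 1)/(1) = 391/9609 ≈ 4.0691%

step 1 [1y] zero: DF = P = 9609/10000 ≈ 0.960900
step 2 [2y] zero: DF = P = 574/625 ≈ 0.918400
step 3 [3y] zero: DF = P = 357/400 ≈ 0.892500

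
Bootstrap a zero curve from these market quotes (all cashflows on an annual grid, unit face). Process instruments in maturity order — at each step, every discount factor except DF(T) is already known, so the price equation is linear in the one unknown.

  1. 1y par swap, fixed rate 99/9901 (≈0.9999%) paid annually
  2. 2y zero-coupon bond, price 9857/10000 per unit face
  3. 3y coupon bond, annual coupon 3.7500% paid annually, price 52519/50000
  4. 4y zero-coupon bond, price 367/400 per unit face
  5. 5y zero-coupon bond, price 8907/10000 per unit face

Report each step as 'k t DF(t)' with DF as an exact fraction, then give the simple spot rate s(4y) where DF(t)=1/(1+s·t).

1 1 9901/10000
2 2 9857/10000
3 3 941/1000
4 4 367/400
5 5 8907/10000
s(4y) = (1/(367/400) − 1)/(4) = 33/1468 ≈ 2.2480%

step 1 [1y] swap r/1=99/9901: DF=(1 − 99/9901·(0))/(1+99/9901) = 9901/10000 ≈ 0.990100
step 2 [2y] zero: DF = P = 9857/10000 ≈ 0.985700
step 3 [3y] bond c/1=3/80: DF=(52519/50000 − 3/80·(0.990100+0.985700))/(1+3/80) = 941/1000 ≈ 0.941000
step 4 [4y] zero: DF = P = 367/400 ≈ 0.917500
step 5 [5y] zero: DF = P = 8907/10000 ≈ 0.890700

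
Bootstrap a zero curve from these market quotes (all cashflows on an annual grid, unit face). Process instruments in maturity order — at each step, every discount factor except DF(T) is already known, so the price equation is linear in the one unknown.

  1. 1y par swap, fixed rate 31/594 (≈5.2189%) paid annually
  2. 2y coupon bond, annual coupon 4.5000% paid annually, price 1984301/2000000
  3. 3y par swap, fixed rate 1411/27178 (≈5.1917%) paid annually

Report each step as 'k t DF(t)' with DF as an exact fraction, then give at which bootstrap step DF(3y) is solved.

step 1 [1y] swap r/1=31/594: DF=(1 − 31/594·(0))/(1+31/594) = 594/625 ≈ 0.950400
step 2 [2y] bond c/1=9/200: DF=(1984301/2000000 − 9/200·(0.950400))/(1+9/200) = 1817/2000 ≈ 0.908500
step 3 [3y] swap r/1=1411/27178: DF=(1 − 1411/27178·(0.950400+0.908500))/(1+1411/27178) = 8589/10000 ≈ 0.858900

1 1 594/625
2 2 1817/2000
3 3 8589/10000
DF(3y) is solved at step 3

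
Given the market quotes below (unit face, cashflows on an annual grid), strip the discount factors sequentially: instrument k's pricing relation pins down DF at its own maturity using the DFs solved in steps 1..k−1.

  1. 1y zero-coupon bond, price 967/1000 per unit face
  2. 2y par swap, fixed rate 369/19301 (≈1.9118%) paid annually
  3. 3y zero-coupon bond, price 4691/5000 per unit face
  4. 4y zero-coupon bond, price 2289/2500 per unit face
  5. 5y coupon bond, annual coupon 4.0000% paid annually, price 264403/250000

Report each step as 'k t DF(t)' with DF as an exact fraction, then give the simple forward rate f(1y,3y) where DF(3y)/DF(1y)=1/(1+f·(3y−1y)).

step 1 [1y] zero: DF = P = 967/1000 ≈ 0.967000
step 2 [2y] swap r/1=369/19301: DF=(1 − 369/19301·(0.967000))/(1+369/19301) = 9631/10000 ≈ 0.963100
step 3 [3y] zero: DF = P = 4691/5000 ≈ 0.938200
step 4 [4y] zero: DF = P = 2289/2500 ≈ 0.915600
step 5 [5y] bond c/1=1/25: DF=(264403/250000 − 1/25·(0.967000+0.963100+0.938200+0.915600))/(1+1/25) = 4357/5000 ≈ 0.871400

1 1 967/1000
2 2 9631/10000
3 3 4691/5000
4 4 2289/2500
5 5 4357/5000
f(1y,3y) = ((967/1000)/(4691/5000) − 1)/(2) = 72/4691 ≈ 1.5349%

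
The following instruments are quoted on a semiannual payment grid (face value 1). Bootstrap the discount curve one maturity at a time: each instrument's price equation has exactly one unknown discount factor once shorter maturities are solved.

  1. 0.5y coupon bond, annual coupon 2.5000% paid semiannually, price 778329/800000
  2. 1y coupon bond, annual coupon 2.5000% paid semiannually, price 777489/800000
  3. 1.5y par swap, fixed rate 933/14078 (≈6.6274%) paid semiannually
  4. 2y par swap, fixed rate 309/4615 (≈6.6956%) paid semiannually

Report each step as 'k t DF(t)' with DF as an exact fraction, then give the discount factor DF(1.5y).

step 1 [0.5y] bond c/2=1/80: DF=(778329/800000 − 1/80·(0))/(1+1/80) = 9609/10000 ≈ 0.960900
step 2 [1y] bond c/2=1/80: DF=(777489/800000 − 1/80·(0.960900))/(1+1/80) = 237/250 ≈ 0.948000
step 3 [1.5y] swap r/2=933/28156: DF=(1 − 933/28156·(0.960900+0.948000))/(1+933/28156) = 9067/10000 ≈ 0.906700
step 4 [2y] swap r/2=309/9230: DF=(1 − 309/9230·(0.960900+0.948000+0.906700))/(1+309/9230) = 2191/2500 ≈ 0.876400

1 1/2 9609/10000
2 1 237/250
3 3/2 9067/10000
4 2 2191/2500
DF(1.5y) = 9067/10000 ≈ 0.906700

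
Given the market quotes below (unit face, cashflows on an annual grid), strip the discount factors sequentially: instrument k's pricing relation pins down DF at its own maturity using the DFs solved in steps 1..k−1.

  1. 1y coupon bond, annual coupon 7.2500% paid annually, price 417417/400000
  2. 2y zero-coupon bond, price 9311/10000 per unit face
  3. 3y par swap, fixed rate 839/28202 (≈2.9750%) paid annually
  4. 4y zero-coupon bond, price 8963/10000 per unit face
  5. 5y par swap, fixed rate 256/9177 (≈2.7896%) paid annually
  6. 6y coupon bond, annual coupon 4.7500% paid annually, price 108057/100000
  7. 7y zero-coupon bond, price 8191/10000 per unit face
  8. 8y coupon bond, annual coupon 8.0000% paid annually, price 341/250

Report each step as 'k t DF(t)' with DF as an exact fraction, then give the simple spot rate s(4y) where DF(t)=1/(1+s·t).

1 1 973/1000
2 2 9311/10000
3 3 9161/10000
4 4 8963/10000
5 5 109/125
6 6 1647/2000
7 7 8191/10000
8 8 4007/5000
s(4y) = (1/(8963/10000) − 1)/(4) = 1037/35852 ≈ 2.8924%

step 1 [1y] bond c/1=29/400: DF=(417417/400000 − 29/400·(0))/(1+29/400) = 973/1000 ≈ 0.973000
step 2 [2y] zero: DF = P = 9311/10000 ≈ 0.931100
step 3 [3y] swap r/1=839/28202: DF=(1 − 839/28202·(0.973000+0.931100))/(1+839/28202) = 9161/10000 ≈ 0.916100
step 4 [4y] zero: DF = P = 8963/10000 ≈ 0.896300
step 5 [5y] swap r/1=256/9177: DF=(1 − 256/9177·(0.973000+0.931100+0.916100+0.896300))/(1+256/9177) = 109/125 ≈ 0.872000
step 6 [6y] bond c/1=19/400: DF=(108057/100000 − 19/400·(0.973000+0.931100+0.916100+0.896300+0.872000))/(1+19/400) = 1647/2000 ≈ 0.823500
step 7 [7y] zero: DF = P = 8191/10000 ≈ 0.819100
step 8 [8y] bond c/1=2/25: DF=(341/250 − 2/25·(0.973000+0.931100+0.916100+0.896300+0.872000+0.823500+0.819100))/(1+2/25) = 4007/5000 ≈ 0.801400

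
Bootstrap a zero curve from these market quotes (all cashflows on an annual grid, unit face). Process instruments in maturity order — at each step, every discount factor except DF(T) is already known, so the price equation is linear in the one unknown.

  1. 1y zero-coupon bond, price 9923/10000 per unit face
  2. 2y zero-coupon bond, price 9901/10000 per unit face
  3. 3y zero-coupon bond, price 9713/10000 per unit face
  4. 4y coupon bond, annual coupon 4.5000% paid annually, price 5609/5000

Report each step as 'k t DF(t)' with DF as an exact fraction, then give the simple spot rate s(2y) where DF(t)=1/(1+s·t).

1 1 9923/10000
2 2 9901/10000
3 3 9713/10000
4 4 9463/10000
s(2y) = (1/(9901/10000) − 1)/(2) = 99/19802 ≈ 0.4999%

step 1 [1y] zero: DF = P = 9923/10000 ≈ 0.992300
step 2 [2y] zero: DF = P = 9901/10000 ≈ 0.990100
step 3 [3y] zero: DF = P = 9713/10000 ≈ 0.971300
step 4 [4y] bond c/1=9/200: DF=(5609/5000 − 9/200·(0.992300+0.990100+0.971300))/(1+9/200) = 9463/10000 ≈ 0.946300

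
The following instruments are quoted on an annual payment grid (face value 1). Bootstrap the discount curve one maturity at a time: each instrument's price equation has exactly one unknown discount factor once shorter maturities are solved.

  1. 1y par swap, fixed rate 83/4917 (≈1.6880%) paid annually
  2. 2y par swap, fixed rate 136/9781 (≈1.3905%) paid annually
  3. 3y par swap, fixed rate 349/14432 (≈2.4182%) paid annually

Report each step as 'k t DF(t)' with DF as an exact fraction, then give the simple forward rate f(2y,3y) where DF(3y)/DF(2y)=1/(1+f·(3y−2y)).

1 1 4917/5000
2 2 608/625
3 3 4651/5000
f(2y,3y) = ((608/625)/(4651/5000) − 1)/(1) = 213/4651 ≈ 4.5797%

step 1 [1y] swap r/1=83/4917: DF=(1 − 83/4917·(0))/(1+83/4917) = 4917/5000 ≈ 0.983400
step 2 [2y] swap r/1=136/9781: DF=(1 − 136/9781·(0.983400))/(1+136/9781) = 608/625 ≈ 0.972800
step 3 [3y] swap r/1=349/14432: DF=(1 − 349/14432·(0.983400+0.972800))/(1+349/14432) = 4651/5000 ≈ 0.930200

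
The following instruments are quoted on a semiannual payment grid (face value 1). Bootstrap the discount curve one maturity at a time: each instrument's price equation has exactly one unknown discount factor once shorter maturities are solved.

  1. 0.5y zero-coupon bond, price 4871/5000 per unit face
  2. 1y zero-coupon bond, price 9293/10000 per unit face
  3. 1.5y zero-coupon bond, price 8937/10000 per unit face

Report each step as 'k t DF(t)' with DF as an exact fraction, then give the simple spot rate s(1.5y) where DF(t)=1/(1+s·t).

1 1/2 4871/5000
2 1 9293/10000
3 3/2 8937/10000
s(1.5y) = (1/(8937/10000) − 1)/(3/2) = 2126/26811 ≈ 7.9296%

step 1 [0.5y] zero: DF = P = 4871/5000 ≈ 0.974200
step 2 [1y] zero: DF = P = 9293/10000 ≈ 0.929300
step 3 [1.5y] zero: DF = P = 8937/10000 ≈ 0.893700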